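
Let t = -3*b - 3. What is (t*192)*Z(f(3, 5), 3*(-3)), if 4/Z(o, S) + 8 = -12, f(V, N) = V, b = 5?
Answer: 3456/5 ≈ 691.20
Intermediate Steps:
Z(o, S) = -1/5 (Z(o, S) = 4/(-8 - 12) = 4/(-20) = 4*(-1/20) = -1/5)
t = -18 (t = -3*5 - 3 = -15 - 3 = -18)
(t*192)*Z(f(3, 5), 3*(-3)) = -18*192*(-1/5) = -3456*(-1/5) = 3456/5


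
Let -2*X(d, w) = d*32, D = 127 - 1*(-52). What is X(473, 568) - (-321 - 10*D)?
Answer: -5457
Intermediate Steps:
D = 179 (D = 127 + 52 = 179)
X(d, w) = -16*d (X(d, w) = -d*32/2 = -16*d)
X(473, 568) - (-321 - 10*D) = -16*473 - (-321 - 10*179) = -7568 - (-321 - 1790) = -7568 - 1*(-2111) = -7568 + 2111 = -5457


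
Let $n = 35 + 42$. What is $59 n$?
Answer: $4543$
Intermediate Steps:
$n = 77$
$59 n = 59 \cdot 77 = 4543$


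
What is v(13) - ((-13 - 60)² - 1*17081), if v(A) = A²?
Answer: 11921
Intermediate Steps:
v(13) - ((-13 - 60)² - 1*17081) = 13² - ((-13 - 60)² - 1*17081) = 169 - ((-73)² - 17081) = 169 - (5329 - 17081) = 169 - 1*(-11752) = 169 + 11752 = 11921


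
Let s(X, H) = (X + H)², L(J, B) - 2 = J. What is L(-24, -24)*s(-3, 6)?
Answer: -198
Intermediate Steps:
L(J, B) = 2 + J
s(X, H) = (H + X)²
L(-24, -24)*s(-3, 6) = (2 - 24)*(6 - 3)² = -22*3² = -22*9 = -198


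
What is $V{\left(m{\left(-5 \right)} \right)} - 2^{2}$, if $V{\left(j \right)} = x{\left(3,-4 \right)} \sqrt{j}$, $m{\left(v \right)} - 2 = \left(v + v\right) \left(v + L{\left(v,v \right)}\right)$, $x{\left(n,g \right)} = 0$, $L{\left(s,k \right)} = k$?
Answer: $-4$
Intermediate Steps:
$m{\left(v \right)} = 2 + 4 v^{2}$ ($m{\left(v \right)} = 2 + \left(v + v\right) \left(v + v\right) = 2 + 2 v 2 v = 2 + 4 v^{2}$)
$V{\left(j \right)} = 0$ ($V{\left(j \right)} = 0 \sqrt{j} = 0$)
$V{\left(m{\left(-5 \right)} \right)} - 2^{2} = 0 - 2^{2} = 0 - 4 = -4$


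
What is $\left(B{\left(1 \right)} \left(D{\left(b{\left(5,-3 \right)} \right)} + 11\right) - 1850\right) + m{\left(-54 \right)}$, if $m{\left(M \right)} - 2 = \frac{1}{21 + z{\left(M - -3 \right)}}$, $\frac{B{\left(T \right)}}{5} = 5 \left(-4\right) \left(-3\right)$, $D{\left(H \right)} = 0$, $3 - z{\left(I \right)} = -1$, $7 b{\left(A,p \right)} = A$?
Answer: $\frac{36301}{25} \approx 1452.0$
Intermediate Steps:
$b{\left(A,p \right)} = \frac{A}{7}$
$z{\left(I \right)} = 4$ ($z{\left(I \right)} = 3 - -1 = 3 + 1 = 4$)
$B{\left(T \right)} = 300$ ($B{\left(T \right)} = 5 \cdot 5 \left(-4\right) \left(-3\right) = 5 \left(\left(-20\right) \left(-3\right)\right) = 5 \cdot 60 = 300$)
$m{\left(M \right)} = \frac{51}{25}$ ($m{\left(M \right)} = 2 + \frac{1}{21 + 4} = 2 + \frac{1}{25} = \frac{51}{25}$)
$\left(B{\left(1 \right)} \left(D{\left(b{\left(5,-3 \right)} \right)} + 11\right) - 1850\right) + m{\left(-54 \right)} = \left(300 \left(0 + 11\right) - 1850\right) + \frac{51}{25} = \left(300 \cdot 11 - 1850\right) + \frac{51}{25} = \left(3300 - 1850\right) + \frac{51}{25} = 1450 + \frac{51}{25} = \frac{36301}{25}$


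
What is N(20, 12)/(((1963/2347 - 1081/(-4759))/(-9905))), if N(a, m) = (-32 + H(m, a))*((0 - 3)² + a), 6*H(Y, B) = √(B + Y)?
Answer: 6416693094770/742439 - 3208346547385*√2/17818536 ≈ 8.3881e+6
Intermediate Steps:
H(Y, B) = √(B + Y)/6
N(a, m) = (-32 + √(a + m)/6)*(9 + a) (N(a, m) = (-32 + √(a + m)/6)*((0 - 3)² + a) = (-32 + √(a + m)/6)*((-3)² + a) = (-32 + √(a + m)/6)*(9 + a))
N(20, 12)/(((1963/2347 - 1081/(-4759))/(-9905))) = (-288 - 32*20 + 3*√(20 + 12)/2 + (⅙)*20*√(20 + 12))/(((1963/2347 - 1081/(-4759))/(-9905))) = (-288 - 640 + 3*√32/2 + (⅙)*20*√32)/(((1963*(1/2347) - 1081*(-1/4759))*(-1/9905))) = (-288 - 640 + 3*(4*√2)/2 + (⅙)*20*(4*√2))/(((1963/2347 + 1081/4759)*(-1/9905))) = (-288 - 640 + 6*√2 + 40*√2/3)/(((11879024/11169373)*(-1/9905))) = (-928 + 58*√2/3)/(-11879024/110632639565) = (-928 + 58*√2/3)*(-110632639565/11879024) = 6416693094770/742439 - 3208346547385*√2/17818536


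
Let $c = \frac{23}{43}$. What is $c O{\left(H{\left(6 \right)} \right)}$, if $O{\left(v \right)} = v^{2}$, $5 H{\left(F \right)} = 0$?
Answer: $0$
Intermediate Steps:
$H{\left(F \right)} = 0$ ($H{\left(F \right)} = \frac{1}{5} \cdot 0 = 0$)
$c = \frac{23}{43}$ ($c = 23 \cdot \frac{1}{43} = \frac{23}{43} \approx 0.53488$)
$c O{\left(H{\left(6 \right)} \right)} = \frac{23 \cdot 0^{2}}{43} = \frac{23}{43} \cdot 0 = 0$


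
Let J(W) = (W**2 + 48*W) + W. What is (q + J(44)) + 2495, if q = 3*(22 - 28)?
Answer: 6569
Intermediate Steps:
J(W) = W**2 + 49*W
q = -18 (q = 3*(-6) = -18)
(q + J(44)) + 2495 = (-18 + 44*(49 + 44)) + 2495 = (-18 + 44*93) + 2495 = (-18 + 4092) + 2495 = 4074 + 2495 = 6569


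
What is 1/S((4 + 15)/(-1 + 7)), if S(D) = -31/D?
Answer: -19/186 ≈ -0.10215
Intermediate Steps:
1/S((4 + 15)/(-1 + 7)) = 1/(-31*(-1 + 7)/(4 + 15)) = 1/(-31/(19/6)) = 1/(-31/(19*(⅙))) = 1/(-31/19/6) = 1/(-31*6/19) = 1/(-186/19) = -19/186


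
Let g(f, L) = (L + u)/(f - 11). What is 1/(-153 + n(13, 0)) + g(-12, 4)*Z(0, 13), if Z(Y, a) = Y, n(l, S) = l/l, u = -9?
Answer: -1/152 ≈ -0.0065789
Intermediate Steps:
n(l, S) = 1
g(f, L) = (-9 + L)/(-11 + f) (g(f, L) = (L - 9)/(f - 11) = (-9 + L)/(-11 + f))
1/(-153 + n(13, 0)) + g(-12, 4)*Z(0, 13) = 1/(-153 + 1) + ((-9 + 4)/(-11 - 12))*0 = 1/(-152) + (-5/(-23))*0 = -1/152 - 1/23*(-5)*0 = -1/152 + (5/23)*0 = -1/152 + 0 = -1/152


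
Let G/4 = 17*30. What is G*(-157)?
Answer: -320280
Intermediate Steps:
G = 2040 (G = 4*(17*30) = 4*510 = 2040)
G*(-157) = 2040*(-157) = -320280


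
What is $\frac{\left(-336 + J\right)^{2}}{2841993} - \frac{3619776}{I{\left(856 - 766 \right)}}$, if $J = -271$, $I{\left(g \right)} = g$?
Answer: $- \frac{571519160731}{14209965} \approx -40220.0$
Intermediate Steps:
$\frac{\left(-336 + J\right)^{2}}{2841993} - \frac{3619776}{I{\left(856 - 766 \right)}} = \frac{\left(-336 - 271\right)^{2}}{2841993} - \frac{3619776}{856 - 766} = \left(-607\right)^{2} \cdot \frac{1}{2841993} - \frac{3619776}{856 - 766} = 368449 \cdot \frac{1}{2841993} - \frac{3619776}{90} = \frac{368449}{2841993} - \frac{603296}{15} = - \frac{571519160731}{14209965}$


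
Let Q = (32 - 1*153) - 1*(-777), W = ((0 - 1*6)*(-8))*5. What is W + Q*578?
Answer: 379408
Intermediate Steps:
W = 240 (W = ((0 - 6)*(-8))*5 = -6*(-8)*5 = 48*5 = 240)
Q = 656 (Q = (32 - 153) + 777 = -121 + 777 = 656)
W + Q*578 = 240 + 656*578 = 240 + 379168 = 379408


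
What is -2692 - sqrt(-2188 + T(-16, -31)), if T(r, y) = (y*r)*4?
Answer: -2692 - 2*I*sqrt(51) ≈ -2692.0 - 14.283*I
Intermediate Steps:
T(r, y) = 4*r*y (T(r, y) = (r*y)*4 = 4*r*y)
-2692 - sqrt(-2188 + T(-16, -31)) = -2692 - sqrt(-2188 + 4*(-16)*(-31)) = -2692 - sqrt(-2188 + 1984) = -2692 - sqrt(-204) = -2692 - 2*I*sqrt(51)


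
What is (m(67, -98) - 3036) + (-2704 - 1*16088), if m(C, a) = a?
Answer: -21926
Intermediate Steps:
(m(67, -98) - 3036) + (-2704 - 1*16088) = (-98 - 3036) + (-2704 - 1*16088) = -3134 + (-2704 - 16088) = -3134 - 18792 = -21926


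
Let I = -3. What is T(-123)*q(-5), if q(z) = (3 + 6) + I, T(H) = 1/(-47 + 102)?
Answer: 6/55 ≈ 0.10909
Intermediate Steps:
T(H) = 1/55
q(z) = 6 (q(z) = (3 + 6) - 3 = 9 - 3 = 6)
T(-123)*q(-5) = (1/55)*6 = 6/55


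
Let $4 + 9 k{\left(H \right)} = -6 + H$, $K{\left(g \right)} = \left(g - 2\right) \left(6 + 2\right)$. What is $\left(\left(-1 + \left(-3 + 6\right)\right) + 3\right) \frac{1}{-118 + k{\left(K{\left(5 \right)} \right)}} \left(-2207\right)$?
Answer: $\frac{99315}{1048} \approx 94.766$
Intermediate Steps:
$K{\left(g \right)} = -16 + 8 g$ ($K{\left(g \right)} = \left(-2 + g\right) 8 = -16 + 8 g$)
$k{\left(H \right)} = - \frac{10}{9} + \frac{H}{9}$ ($k{\left(H \right)} = - \frac{4}{9} + \frac{-6 + H}{9} = - \frac{4}{9} + \left(- \frac{2}{3} + \frac{H}{9}\right) = - \frac{10}{9} + \frac{H}{9}$)
$\left(\left(-1 + \left(-3 + 6\right)\right) + 3\right) \frac{1}{-118 + k{\left(K{\left(5 \right)} \right)}} \left(-2207\right) = \left(\left(-1 + \left(-3 + 6\right)\right) + 3\right) \frac{1}{-118 - \left(\frac{10}{9} - \frac{-16 + 8 \cdot 5}{9}\right)} \left(-2207\right) = \left(\left(-1 + 3\right) + 3\right) \frac{1}{-118 - \left(\frac{10}{9} - \frac{-16 + 40}{9}\right)} \left(-2207\right) = \left(2 + 3\right) \frac{1}{-118 + \left(- \frac{10}{9} + \frac{1}{9} \cdot 24\right)} \left(-2207\right) = 5 \frac{1}{-118 + \left(- \frac{10}{9} + \frac{8}{3}\right)} \left(-2207\right) = 5 \frac{1}{-118 + \frac{14}{9}} \left(-2207\right) = 5 \frac{1}{- \frac{1048}{9}} \left(-2207\right) = 5 \left(\left(- \frac{9}{1048}\right) \left(-2207\right)\right) = 5 \cdot \frac{19863}{1048} = \frac{99315}{1048}$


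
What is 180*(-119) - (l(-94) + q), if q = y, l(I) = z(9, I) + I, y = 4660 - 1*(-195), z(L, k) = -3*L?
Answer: -26154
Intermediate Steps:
y = 4855 (y = 4660 + 195 = 4855)
l(I) = -27 + I (l(I) = -3*9 + I = -27 + I)
q = 4855
180*(-119) - (l(-94) + q) = 180*(-119) - ((-27 - 94) + 4855) = -21420 - (-121 + 4855) = -21420 - 1*4734 = -21420 - 4734 = -26154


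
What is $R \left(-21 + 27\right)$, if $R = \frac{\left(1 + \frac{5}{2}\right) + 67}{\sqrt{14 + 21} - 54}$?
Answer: $- \frac{22842}{2881} - \frac{423 \sqrt{35}}{2881} \approx -8.7971$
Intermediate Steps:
$R = \frac{141}{2 \left(-54 + \sqrt{35}\right)}$ ($R = \frac{\left(1 + 5 \cdot \frac{1}{2}\right) + 67}{\sqrt{35} - 54} = \frac{\left(1 + \frac{5}{2}\right) + 67}{-54 + \sqrt{35}} = \frac{\frac{7}{2} + 67}{-54 + \sqrt{35}} = \frac{141}{2 \left(-54 + \sqrt{35}\right)} \approx -1.4662$)
$R \left(-21 + 27\right) = \left(- \frac{3807}{2881} - \frac{141 \sqrt{35}}{5762}\right) \left(-21 + 27\right) = \left(- \frac{3807}{2881} - \frac{141 \sqrt{35}}{5762}\right) 6 = - \frac{22842}{2881} - \frac{423 \sqrt{35}}{2881}$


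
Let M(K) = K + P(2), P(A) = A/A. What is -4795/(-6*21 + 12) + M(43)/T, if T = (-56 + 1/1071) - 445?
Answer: 1283740507/30584490 ≈ 41.974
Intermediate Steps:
P(A) = 1
T = -536570/1071 (T = (-56 + 1/1071) - 445 = -59975/1071 - 445 = -536570/1071 ≈ -501.00)
M(K) = 1 + K (M(K) = K + 1 = 1 + K)
-4795/(-6*21 + 12) + M(43)/T = -4795/(-6*21 + 12) + (1 + 43)/(-536570/1071) = -4795/(-126 + 12) + 44*(-1071/536570) = -4795/(-114) - 23562/268285 = -4795*(-1/114) - 23562/268285 = 4795/114 - 23562/268285 = 1283740507/30584490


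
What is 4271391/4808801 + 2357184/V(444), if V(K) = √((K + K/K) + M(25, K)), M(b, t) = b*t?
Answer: 4271391/4808801 + 2357184*√11545/11545 ≈ 21939.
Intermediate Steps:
V(K) = √(1 + 26*K) (V(K) = √((K + K/K) + 25*K) = √((K + 1) + 25*K) = √((1 + K) + 25*K) = √(1 + 26*K))
4271391/4808801 + 2357184/V(444) = 4271391/4808801 + 2357184/(√(1 + 26*444)) = 4271391*(1/4808801) + 2357184/(√(1 + 11544)) = 4271391/4808801 + 2357184/(√11545) = 4271391/4808801 + 2357184*(√11545/11545) = 4271391/4808801 + 2357184*√11545/11545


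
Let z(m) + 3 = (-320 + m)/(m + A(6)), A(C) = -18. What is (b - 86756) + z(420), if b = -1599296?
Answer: -338897005/201 ≈ -1.6861e+6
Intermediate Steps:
z(m) = -3 + (-320 + m)/(-18 + m) (z(m) = -3 + (-320 + m)/(m - 18) = -3 + (-320 + m)/(-18 + m))
(b - 86756) + z(420) = (-1599296 - 86756) + 2*(-133 - 1*420)/(-18 + 420) = -1686052 + 2*(-133 - 420)/402 = -1686052 + 2*(1/402)*(-553) = -1686052 - 553/201 = -338897005/201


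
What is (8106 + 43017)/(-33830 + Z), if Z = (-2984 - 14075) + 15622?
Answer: -51123/35267 ≈ -1.4496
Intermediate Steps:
Z = -1437 (Z = -17059 + 15622 = -1437)
(8106 + 43017)/(-33830 + Z) = (8106 + 43017)/(-33830 - 1437) = 51123/(-35267) = 51123*(-1/35267) = -51123/35267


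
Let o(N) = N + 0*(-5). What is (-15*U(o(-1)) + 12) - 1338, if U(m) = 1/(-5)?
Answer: -1323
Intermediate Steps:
o(N) = N (o(N) = N + 0 = N)
U(m) = -⅕
(-15*U(o(-1)) + 12) - 1338 = (-15*(-⅕) + 12) - 1338 = (3 + 12) - 1338 = 15 - 1338 = -1323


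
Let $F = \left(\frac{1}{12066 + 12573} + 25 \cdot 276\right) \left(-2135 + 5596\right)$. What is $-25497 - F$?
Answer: $- \frac{589029719144}{24639} \approx -2.3906 \cdot 10^{7}$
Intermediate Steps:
$F = \frac{588401498561}{24639}$ ($F = \left(\frac{1}{24639} + 6900\right) 3461 = \frac{170009101}{24639} \cdot 3461 = \frac{588401498561}{24639} \approx 2.3881 \cdot 10^{7}$)
$-25497 - F = -25497 - \frac{588401498561}{24639} = - \frac{589029719144}{24639}$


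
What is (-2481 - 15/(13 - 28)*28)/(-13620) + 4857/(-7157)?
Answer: -48596219/97478340 ≈ -0.49853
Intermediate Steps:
(-2481 - 15/(13 - 28)*28)/(-13620) + 4857/(-7157) = (-2481 - 15/(-15)*28)*(-1/13620) + 4857*(-1/7157) = (-2481 - 15*(-1/15)*28)*(-1/13620) - 4857/7157 = (-2481 - (-1)*28)*(-1/13620) - 4857/7157 = (-2481 - 1*(-28))*(-1/13620) - 4857/7157 = (-2481 + 28)*(-1/13620) - 4857/7157 = -2453*(-1/13620) - 4857/7157 = 2453/13620 - 4857/7157 = -48596219/97478340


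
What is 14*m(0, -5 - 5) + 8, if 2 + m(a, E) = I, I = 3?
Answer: 22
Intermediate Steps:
m(a, E) = 1 (m(a, E) = -2 + 3 = 1)
14*m(0, -5 - 5) + 8 = 14*1 + 8 = 14 + 8 = 22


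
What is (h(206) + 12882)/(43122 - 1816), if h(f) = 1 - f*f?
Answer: -29553/41306 ≈ -0.71546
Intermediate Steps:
h(f) = 1 - f²
(h(206) + 12882)/(43122 - 1816) = ((1 - 1*206²) + 12882)/(43122 - 1816) = ((1 - 1*42436) + 12882)/41306 = ((1 - 42436) + 12882)*(1/41306) = (-42435 + 12882)*(1/41306) = -29553*1/41306 = -29553/41306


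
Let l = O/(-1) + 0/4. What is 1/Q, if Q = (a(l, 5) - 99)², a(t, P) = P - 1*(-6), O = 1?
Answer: 1/7744 ≈ 0.00012913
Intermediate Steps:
l = -1 (l = 1/(-1) + 0/4 = 1*(-1) + 0*(¼) = -1 + 0 = -1)
a(t, P) = 6 + P (a(t, P) = P + 6 = 6 + P)
Q = 7744 (Q = ((6 + 5) - 99)² = (11 - 99)² = (-88)² = 7744)
1/Q = 1/7744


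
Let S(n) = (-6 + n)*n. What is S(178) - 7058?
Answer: 23558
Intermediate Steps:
S(n) = n*(-6 + n)
S(178) - 7058 = 178*(-6 + 178) - 7058 = 178*172 - 7058 = 30616 - 7058 = 23558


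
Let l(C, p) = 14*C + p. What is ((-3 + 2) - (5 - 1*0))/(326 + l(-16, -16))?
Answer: -3/43 ≈ -0.069767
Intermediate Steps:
l(C, p) = p + 14*C
((-3 + 2) - (5 - 1*0))/(326 + l(-16, -16)) = ((-3 + 2) - (5 - 1*0))/(326 + (-16 + 14*(-16))) = (-1 - (5 + 0))/(326 + (-16 - 224)) = (-1 - 1*5)/(326 - 240) = (-1 - 5)/86 = -6*1/86 = -3/43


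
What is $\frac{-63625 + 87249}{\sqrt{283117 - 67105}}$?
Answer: $\frac{11812 \sqrt{54003}}{54003} \approx 50.829$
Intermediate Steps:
$\frac{-63625 + 87249}{\sqrt{283117 - 67105}} = \frac{23624}{\sqrt{216012}} = \frac{23624}{2 \sqrt{54003}} = 23624 \frac{\sqrt{54003}}{108006} = \frac{11812 \sqrt{54003}}{54003}$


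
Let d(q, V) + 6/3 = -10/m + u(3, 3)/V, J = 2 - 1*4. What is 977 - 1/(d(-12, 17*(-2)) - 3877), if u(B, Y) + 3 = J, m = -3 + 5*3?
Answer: 193313179/197864 ≈ 977.00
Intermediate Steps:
J = -2 (J = 2 - 4 = -2)
m = 12 (m = -3 + 15 = 12)
u(B, Y) = -5 (u(B, Y) = -3 - 2 = -5)
d(q, V) = -17/6 - 5/V (d(q, V) = -2 + (-10/12 - 5/V) = -2 + (-10*1/12 - 5/V) = -2 + (-5/6 - 5/V) = -17/6 - 5/V)
977 - 1/(d(-12, 17*(-2)) - 3877) = 977 - 1/((-17/6 - 5/(17*(-2))) - 3877) = 977 - 1/((-17/6 - 5/(-34)) - 3877) = 977 - 1/((-17/6 - 5*(-1/34)) - 3877) = 977 - 1/((-17/6 + 5/34) - 3877) = 977 - 1/(-137/51 - 3877) = 977 - 1/(-197864/51) = 977 - 1*(-51/197864) = 977 + 51/197864 = 193313179/197864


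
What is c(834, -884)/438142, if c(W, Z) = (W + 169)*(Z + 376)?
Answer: -254762/219071 ≈ -1.1629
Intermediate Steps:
c(W, Z) = (169 + W)*(376 + Z)
c(834, -884)/438142 = (63544 + 169*(-884) + 376*834 + 834*(-884))/438142 = (63544 - 149396 + 313584 - 737256)*(1/438142) = -509524*1/438142 = -254762/219071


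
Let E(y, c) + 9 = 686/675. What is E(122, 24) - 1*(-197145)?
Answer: 133067486/675 ≈ 1.9714e+5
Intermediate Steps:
E(y, c) = -5389/675 (E(y, c) = -9 + 686/675 = -5389/675)
E(122, 24) - 1*(-197145) = -5389/675 - 1*(-197145) = -5389/675 + 197145 = 133067486/675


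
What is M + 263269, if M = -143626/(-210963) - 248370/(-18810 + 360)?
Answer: 3795438443508/14415805 ≈ 2.6328e+5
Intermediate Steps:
M = 203876963/14415805 (M = -143626*(-1/210963) - 248370/(-18450) = 143626/210963 - 248370*(-1/18450) = 143626/210963 + 8279/615 = 203876963/14415805 ≈ 14.143)
M + 263269 = 203876963/14415805 + 263269 = 3795438443508/14415805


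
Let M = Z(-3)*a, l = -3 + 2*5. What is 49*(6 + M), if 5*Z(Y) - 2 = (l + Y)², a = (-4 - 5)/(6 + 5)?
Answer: 8232/55 ≈ 149.67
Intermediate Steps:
l = 7 (l = -3 + 10 = 7)
a = -9/11 ≈ -0.81818
Z(Y) = ⅖ + (7 + Y)²/5
M = -162/55 (M = (⅖ + (7 - 3)²/5)*(-9/11) = (⅖ + (⅕)*4²)*(-9/11) = (⅖ + (⅕)*16)*(-9/11) = (⅖ + 16/5)*(-9/11) = (18/5)*(-9/11) = -162/55 ≈ -2.9455)
49*(6 + M) = 49*(6 - 162/55) = 49*(168/55) = 8232/55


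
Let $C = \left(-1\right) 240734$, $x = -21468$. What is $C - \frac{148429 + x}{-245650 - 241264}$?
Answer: $- \frac{117216627915}{486914} \approx -2.4073 \cdot 10^{5}$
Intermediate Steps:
$C = -240734$
$C - \frac{148429 + x}{-245650 - 241264} = -240734 - \frac{148429 - 21468}{-245650 - 241264} = -240734 - \frac{126961}{-486914} = -240734 - 126961 \left(- \frac{1}{486914}\right) = -240734 - - \frac{126961}{486914} = -240734 + \frac{126961}{486914} = - \frac{117216627915}{486914}$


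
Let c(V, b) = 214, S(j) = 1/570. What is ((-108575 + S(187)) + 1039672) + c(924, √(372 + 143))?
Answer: 530847271/570 ≈ 9.3131e+5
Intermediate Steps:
S(j) = 1/570
((-108575 + S(187)) + 1039672) + c(924, √(372 + 143)) = ((-108575 + 1/570) + 1039672) + 214 = (-61887749/570 + 1039672) + 214 = 530725291/570 + 214 = 530847271/570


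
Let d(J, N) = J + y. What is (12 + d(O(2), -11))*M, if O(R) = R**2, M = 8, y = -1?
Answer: 120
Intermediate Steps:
d(J, N) = -1 + J (d(J, N) = J - 1 = -1 + J)
(12 + d(O(2), -11))*M = (12 + (-1 + 2**2))*8 = (12 + (-1 + 4))*8 = (12 + 3)*8 = 15*8 = 120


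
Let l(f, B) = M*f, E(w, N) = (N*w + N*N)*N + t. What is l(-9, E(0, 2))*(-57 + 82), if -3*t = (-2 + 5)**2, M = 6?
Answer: -1350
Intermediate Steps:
t = -3 (t = -(-2 + 5)**2/3 = -1/3*3**2 = -1/3*9 = -3)
E(w, N) = -3 + N*(N**2 + N*w) (E(w, N) = (N*w + N*N)*N - 3 = (N*w + N**2)*N - 3 = (N**2 + N*w)*N - 3 = N*(N**2 + N*w) - 3 = -3 + N*(N**2 + N*w))
l(f, B) = 6*f
l(-9, E(0, 2))*(-57 + 82) = (6*(-9))*(-57 + 82) = -54*25 = -1350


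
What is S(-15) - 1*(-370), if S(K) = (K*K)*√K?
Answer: 370 + 225*I*√15 ≈ 370.0 + 871.42*I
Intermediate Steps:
S(K) = K^(5/2) (S(K) = K²*√K = K^(5/2))
S(-15) - 1*(-370) = (-15)^(5/2) - 1*(-370) = 225*I*√15 + 370 = 370 + 225*I*√15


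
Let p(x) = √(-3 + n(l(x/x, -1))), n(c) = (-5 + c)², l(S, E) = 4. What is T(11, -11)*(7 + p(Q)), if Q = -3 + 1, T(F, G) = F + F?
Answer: 154 + 22*I*√2 ≈ 154.0 + 31.113*I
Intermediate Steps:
T(F, G) = 2*F
Q = -2
p(x) = I*√2 (p(x) = √(-3 + (-5 + 4)²) = √(-3 + (-1)²) = √(-3 + 1) = √(-2) = I*√2)
T(11, -11)*(7 + p(Q)) = (2*11)*(7 + I*√2) = 22*(7 + I*√2) = 154 + 22*I*√2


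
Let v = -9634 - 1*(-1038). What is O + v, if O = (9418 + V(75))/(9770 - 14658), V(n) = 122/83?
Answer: -436026675/50713 ≈ -8597.9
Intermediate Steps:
V(n) = 122/83 (V(n) = 122*(1/83) = 122/83)
O = -97727/50713 (O = (9418 + 122/83)/(9770 - 14658) = (781816/83)/(-4888) = (781816/83)*(-1/4888) = -97727/50713 ≈ -1.9271)
v = -8596 (v = -9634 + 1038 = -8596)
O + v = -97727/50713 - 8596 = -436026675/50713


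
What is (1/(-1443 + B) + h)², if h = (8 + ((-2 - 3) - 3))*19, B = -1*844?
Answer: 1/5230369 ≈ 1.9119e-7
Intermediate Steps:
B = -844
h = 0 (h = (8 + (-5 - 3))*19 = (8 - 8)*19 = 0*19 = 0)
(1/(-1443 + B) + h)² = (1/(-1443 - 844) + 0)² = (1/(-2287) + 0)² = (-1/2287 + 0)² = (-1/2287)² = 1/5230369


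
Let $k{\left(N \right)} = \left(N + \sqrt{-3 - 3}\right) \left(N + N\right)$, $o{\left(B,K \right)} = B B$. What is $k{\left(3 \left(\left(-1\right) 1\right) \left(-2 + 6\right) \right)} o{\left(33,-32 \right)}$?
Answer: $313632 - 26136 i \sqrt{6} \approx 3.1363 \cdot 10^{5} - 64020.0 i$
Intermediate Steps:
$o{\left(B,K \right)} = B^{2}$
$k{\left(N \right)} = 2 N \left(N + i \sqrt{6}\right)$ ($k{\left(N \right)} = \left(N + \sqrt{-6}\right) 2 N = \left(N + i \sqrt{6}\right) 2 N = 2 N \left(N + i \sqrt{6}\right)$)
$k{\left(3 \left(\left(-1\right) 1\right) \left(-2 + 6\right) \right)} o{\left(33,-32 \right)} = 2 \cdot 3 \left(\left(-1\right) 1\right) \left(-2 + 6\right) \left(3 \left(\left(-1\right) 1\right) \left(-2 + 6\right) + i \sqrt{6}\right) 33^{2} = 2 \cdot 3 \left(-1\right) 4 \left(3 \left(-1\right) 4 + i \sqrt{6}\right) 1089 = 2 \left(\left(-3\right) 4\right) \left(\left(-3\right) 4 + i \sqrt{6}\right) 1089 = 2 \left(-12\right) \left(-12 + i \sqrt{6}\right) 1089 = \left(288 - 24 i \sqrt{6}\right) 1089 = 313632 - 26136 i \sqrt{6}$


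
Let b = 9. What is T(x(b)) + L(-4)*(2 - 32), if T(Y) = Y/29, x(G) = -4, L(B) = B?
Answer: 3476/29 ≈ 119.86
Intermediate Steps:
T(Y) = Y/29 (T(Y) = Y*(1/29) = Y/29)
T(x(b)) + L(-4)*(2 - 32) = (1/29)*(-4) - 4*(2 - 32) = -4/29 - 4*(-30) = -4/29 + 120 = 3476/29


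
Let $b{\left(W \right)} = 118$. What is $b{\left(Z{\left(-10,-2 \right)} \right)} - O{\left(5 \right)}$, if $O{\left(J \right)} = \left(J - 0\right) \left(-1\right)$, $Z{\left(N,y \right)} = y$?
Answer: $123$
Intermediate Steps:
$O{\left(J \right)} = - J$ ($O{\left(J \right)} = \left(J + 0\right) \left(-1\right) = J \left(-1\right) = - J$)
$b{\left(Z{\left(-10,-2 \right)} \right)} - O{\left(5 \right)} = 118 - \left(-1\right) 5 = 118 - -5 = 118 + 5 = 123$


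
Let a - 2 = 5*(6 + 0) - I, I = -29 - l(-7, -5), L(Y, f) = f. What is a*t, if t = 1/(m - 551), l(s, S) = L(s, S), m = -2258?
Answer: -56/2809 ≈ -0.019936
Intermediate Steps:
l(s, S) = S
I = -24 (I = -29 - 1*(-5) = -29 + 5 = -24)
t = -1/2809 (t = 1/(-2258 - 551) = 1/(-2809) = -1/2809 ≈ -0.00035600)
a = 56 (a = 2 + (5*(6 + 0) - 1*(-24)) = 2 + (5*6 + 24) = 2 + (30 + 24) = 2 + 54 = 56)
a*t = 56*(-1/2809) = -56/2809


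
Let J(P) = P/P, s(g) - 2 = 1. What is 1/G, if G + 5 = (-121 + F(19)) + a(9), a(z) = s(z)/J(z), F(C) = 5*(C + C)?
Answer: 1/67 ≈ 0.014925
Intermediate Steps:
s(g) = 3 (s(g) = 2 + 1 = 3)
J(P) = 1
F(C) = 10*C (F(C) = 5*(2*C) = 10*C)
a(z) = 3 (a(z) = 3/1 = 3*1 = 3)
G = 67 (G = -5 + ((-121 + 10*19) + 3) = -5 + ((-121 + 190) + 3) = -5 + (69 + 3) = -5 + 72 = 67)
1/G = 1/67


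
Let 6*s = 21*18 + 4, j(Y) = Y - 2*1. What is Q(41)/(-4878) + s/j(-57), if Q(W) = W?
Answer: -312985/287802 ≈ -1.0875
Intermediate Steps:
j(Y) = -2 + Y (j(Y) = Y - 2 = -2 + Y)
s = 191/3 (s = (21*18 + 4)/6 = (378 + 4)/6 = (⅙)*382 = 191/3 ≈ 63.667)
Q(41)/(-4878) + s/j(-57) = 41/(-4878) + 191/(3*(-2 - 57)) = 41*(-1/4878) + (191/3)/(-59) = -41/4878 + (191/3)*(-1/59) = -41/4878 - 191/177 = -312985/287802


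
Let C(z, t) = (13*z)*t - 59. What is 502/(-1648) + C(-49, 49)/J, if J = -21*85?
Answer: 8440031/490280 ≈ 17.215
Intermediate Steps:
C(z, t) = -59 + 13*t*z (C(z, t) = 13*t*z - 59 = -59 + 13*t*z)
J = -1785
502/(-1648) + C(-49, 49)/J = 502/(-1648) + (-59 + 13*49*(-49))/(-1785) = 502*(-1/1648) + (-59 - 31213)*(-1/1785) = -251/824 - 31272*(-1/1785) = -251/824 + 10424/595 = 8440031/490280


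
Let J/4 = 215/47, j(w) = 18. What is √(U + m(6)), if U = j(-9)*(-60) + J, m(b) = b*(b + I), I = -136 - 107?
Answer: I*√5486498/47 ≈ 49.837*I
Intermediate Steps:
I = -243
m(b) = b*(-243 + b) (m(b) = b*(b - 243) = b*(-243 + b))
J = 860/47 (J = 4*(215/47) = 860/47 ≈ 18.298)
U = -49900/47 (U = 18*(-60) + 860/47 = -1080 + 860/47 = -49900/47 ≈ -1061.7)
√(U + m(6)) = √(-49900/47 + 6*(-243 + 6)) = √(-49900/47 + 6*(-237)) = √(-49900/47 - 1422) = √(-116734/47) = I*√5486498/47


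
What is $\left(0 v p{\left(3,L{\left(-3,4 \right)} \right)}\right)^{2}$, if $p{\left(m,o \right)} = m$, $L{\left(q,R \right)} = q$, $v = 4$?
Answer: $0$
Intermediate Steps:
$\left(0 v p{\left(3,L{\left(-3,4 \right)} \right)}\right)^{2} = \left(0 \cdot 4 \cdot 3\right)^{2} = \left(0 \cdot 3\right)^{2} = 0^{2} = 0$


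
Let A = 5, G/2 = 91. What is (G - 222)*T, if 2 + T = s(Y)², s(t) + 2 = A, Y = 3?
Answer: -280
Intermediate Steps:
G = 182 (G = 2*91 = 182)
s(t) = 3 (s(t) = -2 + 5 = 3)
T = 7 (T = -2 + 3² = -2 + 9 = 7)
(G - 222)*T = (182 - 222)*7 = -40*7 = -280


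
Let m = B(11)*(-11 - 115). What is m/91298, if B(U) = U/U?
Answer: -63/45649 ≈ -0.0013801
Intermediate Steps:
B(U) = 1
m = -126 (m = 1*(-11 - 115) = 1*(-126) = -126)
m/91298 = -126/91298 = -126*1/91298 = -63/45649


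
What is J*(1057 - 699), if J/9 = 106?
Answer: 341532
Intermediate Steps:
J = 954 (J = 9*106 = 954)
J*(1057 - 699) = 954*(1057 - 699) = 954*358 = 341532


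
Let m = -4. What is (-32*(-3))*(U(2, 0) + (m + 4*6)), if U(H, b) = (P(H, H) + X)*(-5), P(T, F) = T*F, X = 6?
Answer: -2880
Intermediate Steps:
P(T, F) = F*T
U(H, b) = -30 - 5*H² (U(H, b) = (H*H + 6)*(-5) = (H² + 6)*(-5) = (6 + H²)*(-5) = -30 - 5*H²)
(-32*(-3))*(U(2, 0) + (m + 4*6)) = (-32*(-3))*((-30 - 5*2²) + (-4 + 4*6)) = 96*((-30 - 5*4) + (-4 + 24)) = 96*((-30 - 20) + 20) = 96*(-50 + 20) = 96*(-30) = -2880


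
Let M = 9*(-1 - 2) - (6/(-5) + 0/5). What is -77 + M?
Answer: -514/5 ≈ -102.80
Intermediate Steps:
M = -129/5 (M = 9*(-3) - (6*(-⅕) + 0*(⅕)) = -27 - (-6/5 + 0) = -27 - 1*(-6/5) = -27 + 6/5 = -129/5 ≈ -25.800)
-77 + M = -77 - 129/5 = -514/5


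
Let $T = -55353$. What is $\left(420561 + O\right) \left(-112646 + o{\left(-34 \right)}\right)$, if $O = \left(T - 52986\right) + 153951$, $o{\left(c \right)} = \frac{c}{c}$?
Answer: $-52512057585$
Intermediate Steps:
$o{\left(c \right)} = 1$
$O = 45612$ ($O = \left(-55353 - 52986\right) + 153951 = -108339 + 153951 = 45612$)
$\left(420561 + O\right) \left(-112646 + o{\left(-34 \right)}\right) = \left(420561 + 45612\right) \left(-112646 + 1\right) = 466173 \left(-112645\right) = -52512057585$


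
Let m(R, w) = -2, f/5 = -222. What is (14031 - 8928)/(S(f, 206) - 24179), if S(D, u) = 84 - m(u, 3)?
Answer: -567/2677 ≈ -0.21180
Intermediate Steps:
f = -1110 (f = 5*(-222) = -1110)
S(D, u) = 86 (S(D, u) = 84 - 1*(-2) = 84 + 2 = 86)
(14031 - 8928)/(S(f, 206) - 24179) = (14031 - 8928)/(86 - 24179) = 5103/(-24093) = 5103*(-1/24093) = -567/2677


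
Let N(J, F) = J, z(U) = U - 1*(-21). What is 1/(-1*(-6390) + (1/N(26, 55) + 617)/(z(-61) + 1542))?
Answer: 39052/249558323 ≈ 0.00015648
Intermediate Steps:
z(U) = 21 + U (z(U) = U + 21 = 21 + U)
1/(-1*(-6390) + (1/N(26, 55) + 617)/(z(-61) + 1542)) = 1/(-1*(-6390) + (1/26 + 617)/((21 - 61) + 1542)) = 1/(6390 + (1/26 + 617)/(-40 + 1542)) = 1/(6390 + (16043/26)/1502) = 1/(6390 + (16043/26)*(1/1502)) = 1/(6390 + 16043/39052) = 1/(249558323/39052) = 39052/249558323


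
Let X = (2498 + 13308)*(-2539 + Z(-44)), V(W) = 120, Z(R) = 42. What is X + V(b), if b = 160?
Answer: -39467462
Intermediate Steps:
X = -39467582 (X = (2498 + 13308)*(-2539 + 42) = 15806*(-2497) = -39467582)
X + V(b) = -39467582 + 120 = -39467462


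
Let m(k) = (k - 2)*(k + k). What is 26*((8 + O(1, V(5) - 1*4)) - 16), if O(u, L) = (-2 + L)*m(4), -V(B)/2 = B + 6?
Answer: -11856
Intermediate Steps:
V(B) = -12 - 2*B (V(B) = -2*(B + 6) = -2*(6 + B) = -12 - 2*B)
m(k) = 2*k*(-2 + k) (m(k) = (-2 + k)*(2*k) = 2*k*(-2 + k))
O(u, L) = -32 + 16*L (O(u, L) = (-2 + L)*(2*4*(-2 + 4)) = (-2 + L)*(2*4*2) = (-2 + L)*16 = -32 + 16*L)
26*((8 + O(1, V(5) - 1*4)) - 16) = 26*((8 + (-32 + 16*((-12 - 2*5) - 1*4))) - 16) = 26*((8 + (-32 + 16*((-12 - 10) - 4))) - 16) = 26*((8 + (-32 + 16*(-22 - 4))) - 16) = 26*((8 + (-32 + 16*(-26))) - 16) = 26*((8 + (-32 - 416)) - 16) = 26*((8 - 448) - 16) = 26*(-440 - 16) = 26*(-456) = -11856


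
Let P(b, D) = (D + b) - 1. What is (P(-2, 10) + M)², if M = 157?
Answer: 26896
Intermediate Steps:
P(b, D) = -1 + D + b
(P(-2, 10) + M)² = ((-1 + 10 - 2) + 157)² = (7 + 157)² = 164² = 26896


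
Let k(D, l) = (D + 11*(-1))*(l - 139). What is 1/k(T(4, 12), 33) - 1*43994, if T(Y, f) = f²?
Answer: -620227413/14098 ≈ -43994.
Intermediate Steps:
k(D, l) = (-139 + l)*(-11 + D) (k(D, l) = (D - 11)*(-139 + l) = (-11 + D)*(-139 + l) = (-139 + l)*(-11 + D))
1/k(T(4, 12), 33) - 1*43994 = 1/(1529 - 139*12² - 11*33 + 12²*33) - 1*43994 = 1/(1529 - 139*144 - 363 + 144*33) - 43994 = 1/(1529 - 20016 - 363 + 4752) - 43994 = 1/(-14098) - 43994 = -1/14098 - 43994 = -620227413/14098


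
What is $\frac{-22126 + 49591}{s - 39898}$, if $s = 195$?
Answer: $- \frac{27465}{39703} \approx -0.69176$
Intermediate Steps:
$\frac{-22126 + 49591}{s - 39898} = \frac{-22126 + 49591}{195 - 39898} = \frac{27465}{-39703} = 27465 \left(- \frac{1}{39703}\right) = - \frac{27465}{39703}$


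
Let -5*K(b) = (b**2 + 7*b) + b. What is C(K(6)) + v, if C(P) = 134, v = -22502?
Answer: -22368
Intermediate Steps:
K(b) = -8*b/5 - b**2/5 (K(b) = -((b**2 + 7*b) + b)/5 = -(b**2 + 8*b)/5 = -8*b/5 - b**2/5)
C(K(6)) + v = 134 - 22502 = -22368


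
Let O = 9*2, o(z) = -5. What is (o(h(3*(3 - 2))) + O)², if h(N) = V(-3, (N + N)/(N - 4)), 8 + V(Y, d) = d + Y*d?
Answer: 169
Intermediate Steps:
V(Y, d) = -8 + d + Y*d (V(Y, d) = -8 + (d + Y*d) = -8 + d + Y*d)
h(N) = -8 - 4*N/(-4 + N) (h(N) = -8 + (N + N)/(N - 4) - 3*(N + N)/(N - 4) = -8 + (2*N)/(-4 + N) - 3*2*N/(-4 + N) = -8 + 2*N/(-4 + N) - 6*N/(-4 + N) = -8 - 4*N/(-4 + N))
O = 18
(o(h(3*(3 - 2))) + O)² = (-5 + 18)² = 13² = 169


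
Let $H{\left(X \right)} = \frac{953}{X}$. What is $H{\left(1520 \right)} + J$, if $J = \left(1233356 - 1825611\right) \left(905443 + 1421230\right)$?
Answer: $- \frac{2094535250773847}{1520} \approx -1.378 \cdot 10^{12}$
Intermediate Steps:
$J = -1377983717615$ ($J = \left(-592255\right) 2326673 = -1377983717615$)
$H{\left(1520 \right)} + J = \frac{953}{1520} - 1377983717615 = - \frac{2094535250773847}{1520}$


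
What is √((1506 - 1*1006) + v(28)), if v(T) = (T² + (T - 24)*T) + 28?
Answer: 4*√89 ≈ 37.736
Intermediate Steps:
v(T) = 28 + T² + T*(-24 + T) (v(T) = (T² + (-24 + T)*T) + 28 = (T² + T*(-24 + T)) + 28 = 28 + T² + T*(-24 + T))
√((1506 - 1*1006) + v(28)) = √((1506 - 1*1006) + (28 - 24*28 + 2*28²)) = √((1506 - 1006) + (28 - 672 + 2*784)) = √(500 + (28 - 672 + 1568)) = √(500 + 924) = √1424 = 4*√89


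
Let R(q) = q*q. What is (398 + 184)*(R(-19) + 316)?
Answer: 394014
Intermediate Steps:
R(q) = q**2
(398 + 184)*(R(-19) + 316) = (398 + 184)*((-19)**2 + 316) = 582*(361 + 316) = 582*677 = 394014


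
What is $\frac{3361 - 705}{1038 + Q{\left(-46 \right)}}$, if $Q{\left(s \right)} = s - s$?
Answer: $\frac{1328}{519} \approx 2.5588$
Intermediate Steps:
$Q{\left(s \right)} = 0$
$\frac{3361 - 705}{1038 + Q{\left(-46 \right)}} = \frac{3361 - 705}{1038 + 0} = \frac{2656}{1038} = 2656 \cdot \frac{1}{1038} = \frac{1328}{519}$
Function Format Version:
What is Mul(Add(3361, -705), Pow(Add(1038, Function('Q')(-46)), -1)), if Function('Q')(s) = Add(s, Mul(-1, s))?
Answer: Rational(1328, 519) ≈ 2.5588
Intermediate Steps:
Function('Q')(s) = 0
Mul(Add(3361, -705), Pow(Add(1038, Function('Q')(-46)), -1)) = Mul(Add(3361, -705), Pow(Add(1038, 0), -1)) = Mul(2656, Pow(1038, -1)) = Mul(2656, Rational(1, 1038)) = Rational(1328, 519)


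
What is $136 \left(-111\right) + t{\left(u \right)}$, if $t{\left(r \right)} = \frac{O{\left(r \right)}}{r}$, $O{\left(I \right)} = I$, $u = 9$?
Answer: $-15095$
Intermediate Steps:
$t{\left(r \right)} = 1$ ($t{\left(r \right)} = \frac{r}{r} = 1$)
$136 \left(-111\right) + t{\left(u \right)} = 136 \left(-111\right) + 1 = -15096 + 1 = -15095$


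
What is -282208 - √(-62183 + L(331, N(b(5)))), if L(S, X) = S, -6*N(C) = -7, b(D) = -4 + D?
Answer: -282208 - 94*I*√7 ≈ -2.8221e+5 - 248.7*I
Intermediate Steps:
N(C) = 7/6 (N(C) = -⅙*(-7) = 7/6)
-282208 - √(-62183 + L(331, N(b(5)))) = -282208 - √(-62183 + 331) = -282208 - √(-61852) = -282208 - 94*I*√7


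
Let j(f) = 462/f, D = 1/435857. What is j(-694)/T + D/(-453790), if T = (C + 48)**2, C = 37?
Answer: -9137785220401/99173643395462450 ≈ -9.2139e-5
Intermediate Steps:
D = 1/435857 ≈ 2.2943e-6
T = 7225 (T = (37 + 48)**2 = 85**2 = 7225)
j(-694)/T + D/(-453790) = (462/(-694))/7225 + (1/435857)/(-453790) = (462*(-1/694))*(1/7225) + (1/435857)*(-1/453790) = -231/347*1/7225 - 1/197787548030 = -231/2507075 - 1/197787548030 = -9137785220401/99173643395462450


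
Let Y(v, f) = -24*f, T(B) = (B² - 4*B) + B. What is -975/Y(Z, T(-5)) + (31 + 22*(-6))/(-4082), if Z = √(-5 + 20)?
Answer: 135897/130624 ≈ 1.0404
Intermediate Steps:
T(B) = B² - 3*B
Z = √15 ≈ 3.8730
-975/Y(Z, T(-5)) + (31 + 22*(-6))/(-4082) = -975*1/(120*(-3 - 5)) + (31 + 22*(-6))/(-4082) = -975/((-(-120)*(-8))) + (31 - 132)*(-1/4082) = -975/((-24*40)) - 101*(-1/4082) = -975/(-960) + 101/4082 = -975*(-1/960) + 101/4082 = 65/64 + 101/4082 = 135897/130624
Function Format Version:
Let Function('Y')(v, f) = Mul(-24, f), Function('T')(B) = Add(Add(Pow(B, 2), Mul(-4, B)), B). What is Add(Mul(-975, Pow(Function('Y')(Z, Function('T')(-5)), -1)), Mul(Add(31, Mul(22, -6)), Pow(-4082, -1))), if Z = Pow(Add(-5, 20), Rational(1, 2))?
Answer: Rational(135897, 130624) ≈ 1.0404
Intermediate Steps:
Function('T')(B) = Add(Pow(B, 2), Mul(-3, B))
Z = Pow(15, Rational(1, 2)) ≈ 3.8730
Add(Mul(-975, Pow(Function('Y')(Z, Function('T')(-5)), -1)), Mul(Add(31, Mul(22, -6)), Pow(-4082, -1))) = Add(Mul(-975, Pow(Mul(-24, Mul(-5, Add(-3, -5))), -1)), Mul(Add(31, Mul(22, -6)), Pow(-4082, -1))) = Add(Mul(-975, Pow(Mul(-24, Mul(-5, -8)), -1)), Mul(Add(31, -132), Rational(-1, 4082))) = Add(Mul(-975, Pow(Mul(-24, 40), -1)), Mul(-101, Rational(-1, 4082))) = Add(Mul(-975, Pow(-960, -1)), Rational(101, 4082)) = Add(Mul(-975, Rational(-1, 960)), Rational(101, 4082)) = Add(Rational(65, 64), Rational(101, 4082)) = Rational(135897, 130624)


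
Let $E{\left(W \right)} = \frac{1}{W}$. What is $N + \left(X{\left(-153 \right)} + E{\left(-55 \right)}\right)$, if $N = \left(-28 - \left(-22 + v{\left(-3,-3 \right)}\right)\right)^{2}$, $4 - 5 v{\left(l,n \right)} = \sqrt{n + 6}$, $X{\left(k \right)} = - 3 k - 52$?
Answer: $\frac{124669}{275} - \frac{68 \sqrt{3}}{25} \approx 448.63$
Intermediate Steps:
$X{\left(k \right)} = -52 - 3 k$ ($X{\left(k \right)} = - 3 k - 52 = -52 - 3 k$)
$v{\left(l,n \right)} = \frac{4}{5} - \frac{\sqrt{6 + n}}{5}$ ($v{\left(l,n \right)} = \frac{4}{5} - \frac{\sqrt{n + 6}}{5} = \frac{4}{5} - \frac{\sqrt{6 + n}}{5}$)
$N = \left(- \frac{34}{5} + \frac{\sqrt{3}}{5}\right)^{2}$ ($N = \left(-28 + \left(22 - \left(\frac{4}{5} - \frac{\sqrt{6 - 3}}{5}\right)\right)\right)^{2} = \left(-28 + \left(22 - \left(\frac{4}{5} - \frac{\sqrt{3}}{5}\right)\right)\right)^{2} = \left(-28 + \left(\frac{106}{5} + \frac{\sqrt{3}}{5}\right)\right)^{2} = \left(- \frac{34}{5} + \frac{\sqrt{3}}{5}\right)^{2} \approx 41.649$)
$N + \left(X{\left(-153 \right)} + E{\left(-55 \right)}\right) = \frac{\left(34 - \sqrt{3}\right)^{2}}{25} + \left(\left(-52 - -459\right) + \frac{1}{-55}\right) = \frac{\left(34 - \sqrt{3}\right)^{2}}{25} + \left(\left(-52 + 459\right) - \frac{1}{55}\right) = \frac{\left(34 - \sqrt{3}\right)^{2}}{25} + \left(407 - \frac{1}{55}\right) = \frac{\left(34 - \sqrt{3}\right)^{2}}{25} + \frac{22384}{55} = \frac{22384}{55} + \frac{\left(34 - \sqrt{3}\right)^{2}}{25}$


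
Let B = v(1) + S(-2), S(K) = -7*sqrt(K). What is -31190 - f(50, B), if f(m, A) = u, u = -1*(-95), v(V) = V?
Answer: -31285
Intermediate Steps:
u = 95
B = 1 - 7*I*sqrt(2) ≈ 1.0 - 9.8995*I
f(m, A) = 95
-31190 - f(50, B) = -31190 - 1*95 = -31190 - 95 = -31285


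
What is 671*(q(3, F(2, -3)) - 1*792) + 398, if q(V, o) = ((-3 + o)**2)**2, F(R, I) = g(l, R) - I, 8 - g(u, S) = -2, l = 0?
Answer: 6178966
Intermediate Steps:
g(u, S) = 10 (g(u, S) = 8 - 1*(-2) = 8 + 2 = 10)
F(R, I) = 10 - I
q(V, o) = (-3 + o)**4
671*(q(3, F(2, -3)) - 1*792) + 398 = 671*((-3 + (10 - 1*(-3)))**4 - 1*792) + 398 = 671*((-3 + (10 + 3))**4 - 792) + 398 = 671*((-3 + 13)**4 - 792) + 398 = 671*(10**4 - 792) + 398 = 671*(10000 - 792) + 398 = 671*9208 + 398 = 6178568 + 398 = 6178966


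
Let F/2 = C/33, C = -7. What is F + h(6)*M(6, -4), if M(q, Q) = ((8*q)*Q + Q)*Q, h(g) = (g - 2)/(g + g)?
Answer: 2870/11 ≈ 260.91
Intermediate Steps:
h(g) = (-2 + g)/(2*g) (h(g) = (-2 + g)/((2*g)) = (-2 + g)*(1/(2*g)) = (-2 + g)/(2*g))
M(q, Q) = Q*(Q + 8*Q*q) (M(q, Q) = (8*Q*q + Q)*Q = (Q + 8*Q*q)*Q = Q*(Q + 8*Q*q))
F = -14/33 (F = 2*(-7/33) = -14/33 ≈ -0.42424)
F + h(6)*M(6, -4) = -14/33 + ((½)*(-2 + 6)/6)*((-4)²*(1 + 8*6)) = -14/33 + ((½)*(⅙)*4)*(16*(1 + 48)) = -14/33 + (16*49)/3 = -14/33 + (⅓)*784 = -14/33 + 784/3 = 2870/11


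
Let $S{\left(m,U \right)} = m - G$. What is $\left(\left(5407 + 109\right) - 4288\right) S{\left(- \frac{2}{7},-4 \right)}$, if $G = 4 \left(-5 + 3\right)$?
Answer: $\frac{66312}{7} \approx 9473.1$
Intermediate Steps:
$G = -8$ ($G = 4 \left(-2\right) = -8$)
$S{\left(m,U \right)} = 8 + m$ ($S{\left(m,U \right)} = m - -8 = m + 8 = 8 + m$)
$\left(\left(5407 + 109\right) - 4288\right) S{\left(- \frac{2}{7},-4 \right)} = \left(\left(5407 + 109\right) - 4288\right) \left(8 - \frac{2}{7}\right) = \left(5516 - 4288\right) \left(8 - \frac{2}{7}\right) = 1228 \left(8 - \frac{2}{7}\right) = 1228 \cdot \frac{54}{7} = \frac{66312}{7}$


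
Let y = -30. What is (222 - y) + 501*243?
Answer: 121995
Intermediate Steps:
(222 - y) + 501*243 = (222 - 1*(-30)) + 501*243 = (222 + 30) + 121743 = 252 + 121743 = 121995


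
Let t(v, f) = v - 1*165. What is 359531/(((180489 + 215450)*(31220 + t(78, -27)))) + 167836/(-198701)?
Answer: -2068804143749301/2449341304615787 ≈ -0.84464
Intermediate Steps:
t(v, f) = -165 + v (t(v, f) = v - 165 = -165 + v)
359531/(((180489 + 215450)*(31220 + t(78, -27)))) + 167836/(-198701) = 359531/(((180489 + 215450)*(31220 + (-165 + 78)))) + 167836/(-198701) = 359531/((395939*(31220 - 87))) + 167836*(-1/198701) = 359531/((395939*31133)) - 167836/198701 = 359531/12326768887 - 167836/198701 = -2068804143749301/2449341304615787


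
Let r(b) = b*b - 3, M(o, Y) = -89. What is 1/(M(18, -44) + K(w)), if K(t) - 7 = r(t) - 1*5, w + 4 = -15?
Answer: 1/271 ≈ 0.0036900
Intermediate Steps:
r(b) = -3 + b² (r(b) = b² - 3 = -3 + b²)
w = -19 (w = -4 - 15 = -19)
K(t) = -1 + t² (K(t) = 7 + ((-3 + t²) - 1*5) = 7 + ((-3 + t²) - 5) = 7 + (-8 + t²) = -1 + t²)
1/(M(18, -44) + K(w)) = 1/(-89 + (-1 + (-19)²)) = 1/(-89 + (-1 + 361)) = 1/(-89 + 360) = 1/271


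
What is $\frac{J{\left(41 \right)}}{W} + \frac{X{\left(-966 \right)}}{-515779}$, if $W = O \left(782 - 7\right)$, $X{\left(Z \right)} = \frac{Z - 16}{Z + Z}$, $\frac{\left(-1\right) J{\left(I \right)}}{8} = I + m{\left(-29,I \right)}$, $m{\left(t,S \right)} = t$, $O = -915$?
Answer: $\frac{15827700323}{117772074246750} \approx 0.00013439$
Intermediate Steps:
$J{\left(I \right)} = 232 - 8 I$ ($J{\left(I \right)} = - 8 \left(I - 29\right) = - 8 \left(-29 + I\right) = 232 - 8 I$)
$X{\left(Z \right)} = \frac{-16 + Z}{2 Z}$
$W = -709125$ ($W = - 915 \left(782 - 7\right) = \left(-915\right) 775 = -709125$)
$\frac{J{\left(41 \right)}}{W} + \frac{X{\left(-966 \right)}}{-515779} = \frac{232 - 328}{-709125} + \frac{\frac{1}{2} \frac{1}{-966} \left(-16 - 966\right)}{-515779} = \left(232 - 328\right) \left(- \frac{1}{709125}\right) + \frac{1}{2} \left(- \frac{1}{966}\right) \left(-982\right) \left(- \frac{1}{515779}\right) = \left(-96\right) \left(- \frac{1}{709125}\right) + \frac{491}{966} \left(- \frac{1}{515779}\right) = \frac{32}{236375} - \frac{491}{498242514} = \frac{15827700323}{117772074246750}$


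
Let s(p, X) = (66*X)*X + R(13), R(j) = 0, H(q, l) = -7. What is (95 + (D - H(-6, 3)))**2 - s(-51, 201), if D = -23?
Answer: -2660225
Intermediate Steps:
s(p, X) = 66*X**2 (s(p, X) = (66*X)*X + 0 = 66*X**2 + 0 = 66*X**2)
(95 + (D - H(-6, 3)))**2 - s(-51, 201) = (95 + (-23 - 1*(-7)))**2 - 66*201**2 = (95 + (-23 + 7))**2 - 66*40401 = (95 - 16)**2 - 1*2666466 = 79**2 - 2666466 = 6241 - 2666466 = -2660225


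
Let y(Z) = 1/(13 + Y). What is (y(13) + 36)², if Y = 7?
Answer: 519841/400 ≈ 1299.6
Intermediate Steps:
y(Z) = 1/20 (y(Z) = 1/(13 + 7) = 1/20)
(y(13) + 36)² = (1/20 + 36)² = (721/20)² = 519841/400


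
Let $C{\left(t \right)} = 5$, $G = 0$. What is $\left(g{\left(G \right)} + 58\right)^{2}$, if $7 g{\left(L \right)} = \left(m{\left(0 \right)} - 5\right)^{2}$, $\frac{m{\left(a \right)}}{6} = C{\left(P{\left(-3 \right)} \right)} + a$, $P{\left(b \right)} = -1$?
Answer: $\frac{1062961}{49} \approx 21693.0$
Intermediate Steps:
$m{\left(a \right)} = 30 + 6 a$ ($m{\left(a \right)} = 6 \left(5 + a\right) = 30 + 6 a$)
$g{\left(L \right)} = \frac{625}{7}$ ($g{\left(L \right)} = \frac{\left(\left(30 + 6 \cdot 0\right) - 5\right)^{2}}{7} = \frac{\left(\left(30 + 0\right) - 5\right)^{2}}{7} = \frac{\left(30 - 5\right)^{2}}{7} = \frac{25^{2}}{7} = \frac{1}{7} \cdot 625 = \frac{625}{7}$)
$\left(g{\left(G \right)} + 58\right)^{2} = \left(\frac{625}{7} + 58\right)^{2} = \left(\frac{1031}{7}\right)^{2} = \frac{1062961}{49}$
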